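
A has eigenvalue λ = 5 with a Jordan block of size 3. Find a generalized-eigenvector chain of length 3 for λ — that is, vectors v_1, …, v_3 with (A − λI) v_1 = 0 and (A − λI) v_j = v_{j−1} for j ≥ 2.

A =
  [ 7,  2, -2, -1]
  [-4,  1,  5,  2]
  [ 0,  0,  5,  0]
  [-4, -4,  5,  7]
A Jordan chain for λ = 5 of length 3:
v_1 = (1, -2, 0, -2)ᵀ
v_2 = (-2, 5, 0, 5)ᵀ
v_3 = (0, 0, 1, 0)ᵀ

Let N = A − (5)·I. We want v_3 with N^3 v_3 = 0 but N^2 v_3 ≠ 0; then v_{j-1} := N · v_j for j = 3, …, 2.

Pick v_3 = (0, 0, 1, 0)ᵀ.
Then v_2 = N · v_3 = (-2, 5, 0, 5)ᵀ.
Then v_1 = N · v_2 = (1, -2, 0, -2)ᵀ.

Sanity check: (A − (5)·I) v_1 = (0, 0, 0, 0)ᵀ = 0. ✓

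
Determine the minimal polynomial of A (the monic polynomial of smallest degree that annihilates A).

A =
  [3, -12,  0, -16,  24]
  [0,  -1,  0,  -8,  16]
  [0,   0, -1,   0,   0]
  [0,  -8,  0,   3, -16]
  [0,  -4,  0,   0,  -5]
x^3 + 3*x^2 - 13*x - 15

The characteristic polynomial is χ_A(x) = (x - 3)^2*(x + 1)^2*(x + 5), so the eigenvalues are known. The minimal polynomial is
  m_A(x) = Π_λ (x − λ)^{k_λ}
where k_λ is the size of the *largest* Jordan block for λ (equivalently, the smallest k with (A − λI)^k v = 0 for every generalised eigenvector v of λ).

  λ = -5: largest Jordan block has size 1, contributing (x + 5)
  λ = -1: largest Jordan block has size 1, contributing (x + 1)
  λ = 3: largest Jordan block has size 1, contributing (x − 3)

So m_A(x) = (x - 3)*(x + 1)*(x + 5) = x^3 + 3*x^2 - 13*x - 15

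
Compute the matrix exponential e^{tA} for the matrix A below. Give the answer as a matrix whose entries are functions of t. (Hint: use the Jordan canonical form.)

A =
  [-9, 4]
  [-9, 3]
e^{tA} =
  [-6*t*exp(-3*t) + exp(-3*t), 4*t*exp(-3*t)]
  [-9*t*exp(-3*t), 6*t*exp(-3*t) + exp(-3*t)]

Strategy: write A = P · J · P⁻¹ where J is a Jordan canonical form, so e^{tA} = P · e^{tJ} · P⁻¹, and e^{tJ} can be computed block-by-block.

A has Jordan form
J =
  [-3,  1]
  [ 0, -3]
(up to reordering of blocks).

Per-block formulas:
  For a 2×2 Jordan block J_2(-3): exp(t · J_2(-3)) = e^(-3t)·(I + t·N), where N is the 2×2 nilpotent shift.

After assembling e^{tJ} and conjugating by P, we get:

e^{tA} =
  [-6*t*exp(-3*t) + exp(-3*t), 4*t*exp(-3*t)]
  [-9*t*exp(-3*t), 6*t*exp(-3*t) + exp(-3*t)]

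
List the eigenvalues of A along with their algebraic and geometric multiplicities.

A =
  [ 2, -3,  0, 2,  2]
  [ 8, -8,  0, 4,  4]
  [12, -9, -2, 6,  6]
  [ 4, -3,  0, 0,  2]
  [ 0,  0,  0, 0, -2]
λ = -2: alg = 5, geom = 4

Step 1 — factor the characteristic polynomial to read off the algebraic multiplicities:
  χ_A(x) = (x + 2)^5

Step 2 — compute geometric multiplicities via the rank-nullity identity g(λ) = n − rank(A − λI):
  rank(A − (-2)·I) = 1, so dim ker(A − (-2)·I) = n − 1 = 4

Summary:
  λ = -2: algebraic multiplicity = 5, geometric multiplicity = 4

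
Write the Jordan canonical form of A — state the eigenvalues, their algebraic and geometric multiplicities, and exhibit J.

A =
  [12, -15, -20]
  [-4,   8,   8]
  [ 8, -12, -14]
J_2(2) ⊕ J_1(2)

The characteristic polynomial is
  det(x·I − A) = x^3 - 6*x^2 + 12*x - 8 = (x - 2)^3

Eigenvalues and multiplicities (the geometric multiplicity of λ is n − rank(A − λI), which equals the number of Jordan blocks for λ):
  λ = 2: algebraic multiplicity = 3, geometric multiplicity = 2

Determining the block sizes for each eigenvalue:
  λ = 2: 2 blocks summing to 3 forces exactly one block of size 2 and the rest size 1 → block sizes [2, 1]

Assembling the blocks gives a Jordan form
J =
  [2, 1, 0]
  [0, 2, 0]
  [0, 0, 2]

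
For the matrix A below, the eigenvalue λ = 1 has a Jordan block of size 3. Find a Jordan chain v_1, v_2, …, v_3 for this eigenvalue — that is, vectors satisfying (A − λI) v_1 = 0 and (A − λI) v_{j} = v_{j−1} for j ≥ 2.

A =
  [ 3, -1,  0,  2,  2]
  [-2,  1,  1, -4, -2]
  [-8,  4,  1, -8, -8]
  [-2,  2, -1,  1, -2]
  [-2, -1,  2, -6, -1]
A Jordan chain for λ = 1 of length 3:
v_1 = (-2, 0, 8, 4, -2)ᵀ
v_2 = (2, -2, -8, -2, -2)ᵀ
v_3 = (1, 0, 0, 0, 0)ᵀ

Let N = A − (1)·I. We want v_3 with N^3 v_3 = 0 but N^2 v_3 ≠ 0; then v_{j-1} := N · v_j for j = 3, …, 2.

Pick v_3 = (1, 0, 0, 0, 0)ᵀ.
Then v_2 = N · v_3 = (2, -2, -8, -2, -2)ᵀ.
Then v_1 = N · v_2 = (-2, 0, 8, 4, -2)ᵀ.

Sanity check: (A − (1)·I) v_1 = (0, 0, 0, 0, 0)ᵀ = 0. ✓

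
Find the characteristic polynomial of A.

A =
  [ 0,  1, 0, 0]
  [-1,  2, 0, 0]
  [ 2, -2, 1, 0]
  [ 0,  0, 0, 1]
x^4 - 4*x^3 + 6*x^2 - 4*x + 1

Expanding det(x·I − A) (e.g. by cofactor expansion or by noting that A is similar to its Jordan form J, which has the same characteristic polynomial as A) gives
  χ_A(x) = x^4 - 4*x^3 + 6*x^2 - 4*x + 1
which factors as (x - 1)^4. The eigenvalues (with algebraic multiplicities) are λ = 1 with multiplicity 4.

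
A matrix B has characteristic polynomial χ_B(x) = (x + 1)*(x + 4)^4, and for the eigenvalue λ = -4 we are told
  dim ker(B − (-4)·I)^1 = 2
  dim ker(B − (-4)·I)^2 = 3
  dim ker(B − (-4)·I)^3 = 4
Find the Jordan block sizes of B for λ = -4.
Block sizes for λ = -4: [3, 1]

From the dimensions of kernels of powers, the number of Jordan blocks of size at least j is d_j − d_{j−1} where d_j = dim ker(N^j) (with d_0 = 0). Computing the differences gives [2, 1, 1].
The number of blocks of size exactly k is (#blocks of size ≥ k) − (#blocks of size ≥ k + 1), so the partition is: 1 block(s) of size 1, 1 block(s) of size 3.
In nonincreasing order the block sizes are [3, 1].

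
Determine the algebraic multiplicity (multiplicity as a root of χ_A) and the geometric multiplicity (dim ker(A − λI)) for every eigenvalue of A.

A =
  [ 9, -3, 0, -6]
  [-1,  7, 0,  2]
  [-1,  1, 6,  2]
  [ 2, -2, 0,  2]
λ = 6: alg = 4, geom = 3

Step 1 — factor the characteristic polynomial to read off the algebraic multiplicities:
  χ_A(x) = (x - 6)^4

Step 2 — compute geometric multiplicities via the rank-nullity identity g(λ) = n − rank(A − λI):
  rank(A − (6)·I) = 1, so dim ker(A − (6)·I) = n − 1 = 3

Summary:
  λ = 6: algebraic multiplicity = 4, geometric multiplicity = 3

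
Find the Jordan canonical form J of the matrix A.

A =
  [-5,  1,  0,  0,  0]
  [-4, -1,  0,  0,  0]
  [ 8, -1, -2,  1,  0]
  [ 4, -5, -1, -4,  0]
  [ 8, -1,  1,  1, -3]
J_2(-3) ⊕ J_2(-3) ⊕ J_1(-3)

The characteristic polynomial is
  det(x·I − A) = x^5 + 15*x^4 + 90*x^3 + 270*x^2 + 405*x + 243 = (x + 3)^5

Eigenvalues and multiplicities (the geometric multiplicity of λ is n − rank(A − λI), which equals the number of Jordan blocks for λ):
  λ = -3: algebraic multiplicity = 5, geometric multiplicity = 3

Determining the block sizes for each eigenvalue:
  λ = -3: with am = 5 and gm = 3, the partition is not yet determined (e.g. several partitions of 5 into 3 parts exist). Let N = A − (-3)·I. Computing rank(N^1) = 2, rank(N^2) = 0; the number of blocks of size ≥ j is rank(N^{j−1}) − rank(N^j), giving [3, 2]. So we have 2 block(s) of size 2, 1 block(s) of size 1 → block sizes [2, 2, 1]

Assembling the blocks gives a Jordan form
J =
  [-3,  1,  0,  0,  0]
  [ 0, -3,  0,  0,  0]
  [ 0,  0, -3,  1,  0]
  [ 0,  0,  0, -3,  0]
  [ 0,  0,  0,  0, -3]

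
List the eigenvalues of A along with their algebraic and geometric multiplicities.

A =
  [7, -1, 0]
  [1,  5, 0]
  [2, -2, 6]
λ = 6: alg = 3, geom = 2

Step 1 — factor the characteristic polynomial to read off the algebraic multiplicities:
  χ_A(x) = (x - 6)^3

Step 2 — compute geometric multiplicities via the rank-nullity identity g(λ) = n − rank(A − λI):
  rank(A − (6)·I) = 1, so dim ker(A − (6)·I) = n − 1 = 2

Summary:
  λ = 6: algebraic multiplicity = 3, geometric multiplicity = 2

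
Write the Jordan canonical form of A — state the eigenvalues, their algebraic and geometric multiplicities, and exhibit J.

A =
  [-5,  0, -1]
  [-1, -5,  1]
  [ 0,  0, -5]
J_3(-5)

The characteristic polynomial is
  det(x·I − A) = x^3 + 15*x^2 + 75*x + 125 = (x + 5)^3

Eigenvalues and multiplicities (the geometric multiplicity of λ is n − rank(A − λI), which equals the number of Jordan blocks for λ):
  λ = -5: algebraic multiplicity = 3, geometric multiplicity = 1

Determining the block sizes for each eigenvalue:
  λ = -5: one block (gm = 1), so the single block has size am = 3 → block sizes [3]

Assembling the blocks gives a Jordan form
J =
  [-5,  1,  0]
  [ 0, -5,  1]
  [ 0,  0, -5]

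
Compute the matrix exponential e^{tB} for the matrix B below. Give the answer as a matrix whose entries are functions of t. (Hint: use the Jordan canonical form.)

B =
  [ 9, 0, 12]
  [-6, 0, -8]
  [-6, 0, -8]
e^{tB} =
  [9*exp(t) - 8, 0, 12*exp(t) - 12]
  [6 - 6*exp(t), 1, 8 - 8*exp(t)]
  [6 - 6*exp(t), 0, 9 - 8*exp(t)]

Strategy: write B = P · J · P⁻¹ where J is a Jordan canonical form, so e^{tB} = P · e^{tJ} · P⁻¹, and e^{tJ} can be computed block-by-block.

B has Jordan form
J =
  [0, 0, 0]
  [0, 0, 0]
  [0, 0, 1]
(up to reordering of blocks).

Per-block formulas:
  For a 1×1 block at λ = 0: exp(t · [0]) = [e^(0t)].
  For a 1×1 block at λ = 1: exp(t · [1]) = [e^(1t)].

After assembling e^{tJ} and conjugating by P, we get:

e^{tB} =
  [9*exp(t) - 8, 0, 12*exp(t) - 12]
  [6 - 6*exp(t), 1, 8 - 8*exp(t)]
  [6 - 6*exp(t), 0, 9 - 8*exp(t)]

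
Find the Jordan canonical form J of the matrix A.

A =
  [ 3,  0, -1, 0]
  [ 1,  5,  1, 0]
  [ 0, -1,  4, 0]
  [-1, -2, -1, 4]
J_3(4) ⊕ J_1(4)

The characteristic polynomial is
  det(x·I − A) = x^4 - 16*x^3 + 96*x^2 - 256*x + 256 = (x - 4)^4

Eigenvalues and multiplicities (the geometric multiplicity of λ is n − rank(A − λI), which equals the number of Jordan blocks for λ):
  λ = 4: algebraic multiplicity = 4, geometric multiplicity = 2

Determining the block sizes for each eigenvalue:
  λ = 4: with am = 4 and gm = 2, the partition is not yet determined (e.g. several partitions of 4 into 2 parts exist). Let N = A − (4)·I. Computing rank(N^1) = 2, rank(N^2) = 1, rank(N^3) = 0; the number of blocks of size ≥ j is rank(N^{j−1}) − rank(N^j), giving [2, 1, 1]. So we have 1 block(s) of size 3, 1 block(s) of size 1 → block sizes [3, 1]

Assembling the blocks gives a Jordan form
J =
  [4, 1, 0, 0]
  [0, 4, 1, 0]
  [0, 0, 4, 0]
  [0, 0, 0, 4]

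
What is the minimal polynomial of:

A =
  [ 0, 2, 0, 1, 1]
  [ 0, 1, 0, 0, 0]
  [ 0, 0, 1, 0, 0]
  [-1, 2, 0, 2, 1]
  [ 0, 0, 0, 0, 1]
x^2 - 2*x + 1

The characteristic polynomial is χ_A(x) = (x - 1)^5, so the eigenvalues are known. The minimal polynomial is
  m_A(x) = Π_λ (x − λ)^{k_λ}
where k_λ is the size of the *largest* Jordan block for λ (equivalently, the smallest k with (A − λI)^k v = 0 for every generalised eigenvector v of λ).

  λ = 1: largest Jordan block has size 2, contributing (x − 1)^2

So m_A(x) = (x - 1)^2 = x^2 - 2*x + 1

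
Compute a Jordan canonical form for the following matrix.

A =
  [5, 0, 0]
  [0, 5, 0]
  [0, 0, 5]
J_1(5) ⊕ J_1(5) ⊕ J_1(5)

The characteristic polynomial is
  det(x·I − A) = x^3 - 15*x^2 + 75*x - 125 = (x - 5)^3

Eigenvalues and multiplicities (the geometric multiplicity of λ is n − rank(A − λI), which equals the number of Jordan blocks for λ):
  λ = 5: algebraic multiplicity = 3, geometric multiplicity = 3

Determining the block sizes for each eigenvalue:
  λ = 5: gm = am = 3, so every block has size 1 → block sizes [1, 1, 1]

Assembling the blocks gives a Jordan form
J =
  [5, 0, 0]
  [0, 5, 0]
  [0, 0, 5]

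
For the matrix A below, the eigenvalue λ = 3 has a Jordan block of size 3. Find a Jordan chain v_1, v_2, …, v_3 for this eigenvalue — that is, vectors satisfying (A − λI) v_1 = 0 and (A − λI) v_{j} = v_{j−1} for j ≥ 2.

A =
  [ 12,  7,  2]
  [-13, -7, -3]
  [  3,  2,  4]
A Jordan chain for λ = 3 of length 3:
v_1 = (-4, 4, 4)ᵀ
v_2 = (9, -13, 3)ᵀ
v_3 = (1, 0, 0)ᵀ

Let N = A − (3)·I. We want v_3 with N^3 v_3 = 0 but N^2 v_3 ≠ 0; then v_{j-1} := N · v_j for j = 3, …, 2.

Pick v_3 = (1, 0, 0)ᵀ.
Then v_2 = N · v_3 = (9, -13, 3)ᵀ.
Then v_1 = N · v_2 = (-4, 4, 4)ᵀ.

Sanity check: (A − (3)·I) v_1 = (0, 0, 0)ᵀ = 0. ✓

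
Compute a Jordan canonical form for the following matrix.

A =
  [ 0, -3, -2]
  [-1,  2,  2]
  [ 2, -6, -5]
J_2(-1) ⊕ J_1(-1)

The characteristic polynomial is
  det(x·I − A) = x^3 + 3*x^2 + 3*x + 1 = (x + 1)^3

Eigenvalues and multiplicities (the geometric multiplicity of λ is n − rank(A − λI), which equals the number of Jordan blocks for λ):
  λ = -1: algebraic multiplicity = 3, geometric multiplicity = 2

Determining the block sizes for each eigenvalue:
  λ = -1: 2 blocks summing to 3 forces exactly one block of size 2 and the rest size 1 → block sizes [2, 1]

Assembling the blocks gives a Jordan form
J =
  [-1,  1,  0]
  [ 0, -1,  0]
  [ 0,  0, -1]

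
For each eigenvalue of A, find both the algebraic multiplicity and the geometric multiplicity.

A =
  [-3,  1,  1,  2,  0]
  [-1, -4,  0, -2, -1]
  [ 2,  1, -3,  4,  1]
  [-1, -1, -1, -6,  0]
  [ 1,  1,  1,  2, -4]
λ = -4: alg = 5, geom = 3

Step 1 — factor the characteristic polynomial to read off the algebraic multiplicities:
  χ_A(x) = (x + 4)^5

Step 2 — compute geometric multiplicities via the rank-nullity identity g(λ) = n − rank(A − λI):
  rank(A − (-4)·I) = 2, so dim ker(A − (-4)·I) = n − 2 = 3

Summary:
  λ = -4: algebraic multiplicity = 5, geometric multiplicity = 3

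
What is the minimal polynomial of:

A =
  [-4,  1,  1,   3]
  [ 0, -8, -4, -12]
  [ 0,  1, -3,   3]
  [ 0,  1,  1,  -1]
x^2 + 8*x + 16

The characteristic polynomial is χ_A(x) = (x + 4)^4, so the eigenvalues are known. The minimal polynomial is
  m_A(x) = Π_λ (x − λ)^{k_λ}
where k_λ is the size of the *largest* Jordan block for λ (equivalently, the smallest k with (A − λI)^k v = 0 for every generalised eigenvector v of λ).

  λ = -4: largest Jordan block has size 2, contributing (x + 4)^2

So m_A(x) = (x + 4)^2 = x^2 + 8*x + 16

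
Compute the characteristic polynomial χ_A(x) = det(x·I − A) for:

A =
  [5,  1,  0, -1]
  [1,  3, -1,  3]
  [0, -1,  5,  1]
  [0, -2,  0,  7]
x^4 - 20*x^3 + 150*x^2 - 500*x + 625

Expanding det(x·I − A) (e.g. by cofactor expansion or by noting that A is similar to its Jordan form J, which has the same characteristic polynomial as A) gives
  χ_A(x) = x^4 - 20*x^3 + 150*x^2 - 500*x + 625
which factors as (x - 5)^4. The eigenvalues (with algebraic multiplicities) are λ = 5 with multiplicity 4.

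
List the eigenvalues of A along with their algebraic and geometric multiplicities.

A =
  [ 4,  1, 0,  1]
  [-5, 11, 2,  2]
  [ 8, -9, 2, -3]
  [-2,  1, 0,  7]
λ = 6: alg = 4, geom = 2

Step 1 — factor the characteristic polynomial to read off the algebraic multiplicities:
  χ_A(x) = (x - 6)^4

Step 2 — compute geometric multiplicities via the rank-nullity identity g(λ) = n − rank(A − λI):
  rank(A − (6)·I) = 2, so dim ker(A − (6)·I) = n − 2 = 2

Summary:
  λ = 6: algebraic multiplicity = 4, geometric multiplicity = 2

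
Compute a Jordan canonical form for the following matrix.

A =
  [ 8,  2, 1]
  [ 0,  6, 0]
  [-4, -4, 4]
J_2(6) ⊕ J_1(6)

The characteristic polynomial is
  det(x·I − A) = x^3 - 18*x^2 + 108*x - 216 = (x - 6)^3

Eigenvalues and multiplicities (the geometric multiplicity of λ is n − rank(A − λI), which equals the number of Jordan blocks for λ):
  λ = 6: algebraic multiplicity = 3, geometric multiplicity = 2

Determining the block sizes for each eigenvalue:
  λ = 6: 2 blocks summing to 3 forces exactly one block of size 2 and the rest size 1 → block sizes [2, 1]

Assembling the blocks gives a Jordan form
J =
  [6, 1, 0]
  [0, 6, 0]
  [0, 0, 6]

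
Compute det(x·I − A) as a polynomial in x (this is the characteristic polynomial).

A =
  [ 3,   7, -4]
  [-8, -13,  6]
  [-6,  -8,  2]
x^3 + 8*x^2 + 21*x + 18

Expanding det(x·I − A) (e.g. by cofactor expansion or by noting that A is similar to its Jordan form J, which has the same characteristic polynomial as A) gives
  χ_A(x) = x^3 + 8*x^2 + 21*x + 18
which factors as (x + 2)*(x + 3)^2. The eigenvalues (with algebraic multiplicities) are λ = -3 with multiplicity 2, λ = -2 with multiplicity 1.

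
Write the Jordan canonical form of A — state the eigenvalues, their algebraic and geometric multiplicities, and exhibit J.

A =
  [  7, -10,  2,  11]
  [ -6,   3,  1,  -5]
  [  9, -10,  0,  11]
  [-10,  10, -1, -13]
J_3(-2) ⊕ J_1(3)

The characteristic polynomial is
  det(x·I − A) = x^4 + 3*x^3 - 6*x^2 - 28*x - 24 = (x - 3)*(x + 2)^3

Eigenvalues and multiplicities (the geometric multiplicity of λ is n − rank(A − λI), which equals the number of Jordan blocks for λ):
  λ = -2: algebraic multiplicity = 3, geometric multiplicity = 1
  λ = 3: algebraic multiplicity = 1, geometric multiplicity = 1

Determining the block sizes for each eigenvalue:
  λ = -2: one block (gm = 1), so the single block has size am = 3 → block sizes [3]
  λ = 3: one block (gm = 1), so the single block has size am = 1 → block sizes [1]

Assembling the blocks gives a Jordan form
J =
  [-2,  1,  0, 0]
  [ 0, -2,  1, 0]
  [ 0,  0, -2, 0]
  [ 0,  0,  0, 3]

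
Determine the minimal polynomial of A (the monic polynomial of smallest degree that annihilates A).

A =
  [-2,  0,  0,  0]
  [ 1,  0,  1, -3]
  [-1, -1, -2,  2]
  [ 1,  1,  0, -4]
x^3 + 6*x^2 + 12*x + 8

The characteristic polynomial is χ_A(x) = (x + 2)^4, so the eigenvalues are known. The minimal polynomial is
  m_A(x) = Π_λ (x − λ)^{k_λ}
where k_λ is the size of the *largest* Jordan block for λ (equivalently, the smallest k with (A − λI)^k v = 0 for every generalised eigenvector v of λ).

  λ = -2: largest Jordan block has size 3, contributing (x + 2)^3

So m_A(x) = (x + 2)^3 = x^3 + 6*x^2 + 12*x + 8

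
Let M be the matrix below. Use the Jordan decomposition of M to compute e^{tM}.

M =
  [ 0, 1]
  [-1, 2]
e^{tM} =
  [-t*exp(t) + exp(t), t*exp(t)]
  [-t*exp(t), t*exp(t) + exp(t)]

Strategy: write M = P · J · P⁻¹ where J is a Jordan canonical form, so e^{tM} = P · e^{tJ} · P⁻¹, and e^{tJ} can be computed block-by-block.

M has Jordan form
J =
  [1, 1]
  [0, 1]
(up to reordering of blocks).

Per-block formulas:
  For a 2×2 Jordan block J_2(1): exp(t · J_2(1)) = e^(1t)·(I + t·N), where N is the 2×2 nilpotent shift.

After assembling e^{tJ} and conjugating by P, we get:

e^{tM} =
  [-t*exp(t) + exp(t), t*exp(t)]
  [-t*exp(t), t*exp(t) + exp(t)]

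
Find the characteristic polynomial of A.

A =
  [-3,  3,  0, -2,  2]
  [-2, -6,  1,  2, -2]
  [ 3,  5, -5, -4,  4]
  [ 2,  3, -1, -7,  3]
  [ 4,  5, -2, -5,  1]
x^5 + 20*x^4 + 160*x^3 + 640*x^2 + 1280*x + 1024

Expanding det(x·I − A) (e.g. by cofactor expansion or by noting that A is similar to its Jordan form J, which has the same characteristic polynomial as A) gives
  χ_A(x) = x^5 + 20*x^4 + 160*x^3 + 640*x^2 + 1280*x + 1024
which factors as (x + 4)^5. The eigenvalues (with algebraic multiplicities) are λ = -4 with multiplicity 5.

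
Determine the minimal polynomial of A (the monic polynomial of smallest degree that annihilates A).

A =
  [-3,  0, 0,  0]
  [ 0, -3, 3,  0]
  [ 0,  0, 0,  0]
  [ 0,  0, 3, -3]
x^2 + 3*x

The characteristic polynomial is χ_A(x) = x*(x + 3)^3, so the eigenvalues are known. The minimal polynomial is
  m_A(x) = Π_λ (x − λ)^{k_λ}
where k_λ is the size of the *largest* Jordan block for λ (equivalently, the smallest k with (A − λI)^k v = 0 for every generalised eigenvector v of λ).

  λ = -3: largest Jordan block has size 1, contributing (x + 3)
  λ = 0: largest Jordan block has size 1, contributing (x − 0)

So m_A(x) = x*(x + 3) = x^2 + 3*x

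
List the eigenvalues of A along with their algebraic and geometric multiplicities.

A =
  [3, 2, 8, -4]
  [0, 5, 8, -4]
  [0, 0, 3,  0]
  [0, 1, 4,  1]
λ = 3: alg = 4, geom = 3

Step 1 — factor the characteristic polynomial to read off the algebraic multiplicities:
  χ_A(x) = (x - 3)^4

Step 2 — compute geometric multiplicities via the rank-nullity identity g(λ) = n − rank(A − λI):
  rank(A − (3)·I) = 1, so dim ker(A − (3)·I) = n − 1 = 3

Summary:
  λ = 3: algebraic multiplicity = 4, geometric multiplicity = 3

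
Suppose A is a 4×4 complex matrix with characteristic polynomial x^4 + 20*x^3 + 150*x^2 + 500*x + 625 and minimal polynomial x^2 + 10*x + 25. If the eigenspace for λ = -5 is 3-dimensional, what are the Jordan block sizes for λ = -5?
Block sizes for λ = -5: [2, 1, 1]

Step 1 — from the characteristic polynomial, algebraic multiplicity of λ = -5 is 4. From dim ker(A − (-5)·I) = 3, there are exactly 3 Jordan blocks for λ = -5.
Step 2 — from the minimal polynomial, the factor (x + 5)^2 tells us the largest block for λ = -5 has size 2.
Step 3 — with total size 4, 3 blocks, and largest block 2, the block sizes (in nonincreasing order) are [2, 1, 1].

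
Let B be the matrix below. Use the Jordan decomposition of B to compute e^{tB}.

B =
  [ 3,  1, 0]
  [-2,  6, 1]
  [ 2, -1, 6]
e^{tB} =
  [t^2*exp(5*t) - 2*t*exp(5*t) + exp(5*t), -t^2*exp(5*t)/2 + t*exp(5*t), t^2*exp(5*t)/2]
  [2*t^2*exp(5*t) - 2*t*exp(5*t), -t^2*exp(5*t) + t*exp(5*t) + exp(5*t), t^2*exp(5*t) + t*exp(5*t)]
  [2*t*exp(5*t), -t*exp(5*t), t*exp(5*t) + exp(5*t)]

Strategy: write B = P · J · P⁻¹ where J is a Jordan canonical form, so e^{tB} = P · e^{tJ} · P⁻¹, and e^{tJ} can be computed block-by-block.

B has Jordan form
J =
  [5, 1, 0]
  [0, 5, 1]
  [0, 0, 5]
(up to reordering of blocks).

Per-block formulas:
  For a 3×3 Jordan block J_3(5): exp(t · J_3(5)) = e^(5t)·(I + t·N + (t^2/2)·N^2), where N is the 3×3 nilpotent shift.

After assembling e^{tJ} and conjugating by P, we get:

e^{tB} =
  [t^2*exp(5*t) - 2*t*exp(5*t) + exp(5*t), -t^2*exp(5*t)/2 + t*exp(5*t), t^2*exp(5*t)/2]
  [2*t^2*exp(5*t) - 2*t*exp(5*t), -t^2*exp(5*t) + t*exp(5*t) + exp(5*t), t^2*exp(5*t) + t*exp(5*t)]
  [2*t*exp(5*t), -t*exp(5*t), t*exp(5*t) + exp(5*t)]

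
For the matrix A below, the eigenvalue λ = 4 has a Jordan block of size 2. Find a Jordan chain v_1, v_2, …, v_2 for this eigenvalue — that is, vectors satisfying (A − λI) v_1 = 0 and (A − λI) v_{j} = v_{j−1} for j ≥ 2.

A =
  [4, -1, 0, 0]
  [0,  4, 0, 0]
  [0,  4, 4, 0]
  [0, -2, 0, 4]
A Jordan chain for λ = 4 of length 2:
v_1 = (-1, 0, 4, -2)ᵀ
v_2 = (0, 1, 0, 0)ᵀ

Let N = A − (4)·I. We want v_2 with N^2 v_2 = 0 but N^1 v_2 ≠ 0; then v_{j-1} := N · v_j for j = 2, …, 2.

Pick v_2 = (0, 1, 0, 0)ᵀ.
Then v_1 = N · v_2 = (-1, 0, 4, -2)ᵀ.

Sanity check: (A − (4)·I) v_1 = (0, 0, 0, 0)ᵀ = 0. ✓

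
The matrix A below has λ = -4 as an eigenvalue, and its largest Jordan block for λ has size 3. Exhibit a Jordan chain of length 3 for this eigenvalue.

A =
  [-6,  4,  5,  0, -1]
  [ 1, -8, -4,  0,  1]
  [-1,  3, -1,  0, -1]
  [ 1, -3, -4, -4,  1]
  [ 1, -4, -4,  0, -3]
A Jordan chain for λ = -4 of length 3:
v_1 = (0, 0, 0, 1, 0)ᵀ
v_2 = (-1, 1, -1, 0, 1)ᵀ
v_3 = (1, -1, 1, 0, 0)ᵀ

Let N = A − (-4)·I. We want v_3 with N^3 v_3 = 0 but N^2 v_3 ≠ 0; then v_{j-1} := N · v_j for j = 3, …, 2.

Pick v_3 = (1, -1, 1, 0, 0)ᵀ.
Then v_2 = N · v_3 = (-1, 1, -1, 0, 1)ᵀ.
Then v_1 = N · v_2 = (0, 0, 0, 1, 0)ᵀ.

Sanity check: (A − (-4)·I) v_1 = (0, 0, 0, 0, 0)ᵀ = 0. ✓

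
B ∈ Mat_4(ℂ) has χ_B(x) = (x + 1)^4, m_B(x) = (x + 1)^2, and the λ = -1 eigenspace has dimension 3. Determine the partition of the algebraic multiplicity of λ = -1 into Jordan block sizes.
Block sizes for λ = -1: [2, 1, 1]

Step 1 — from the characteristic polynomial, algebraic multiplicity of λ = -1 is 4. From dim ker(B − (-1)·I) = 3, there are exactly 3 Jordan blocks for λ = -1.
Step 2 — from the minimal polynomial, the factor (x + 1)^2 tells us the largest block for λ = -1 has size 2.
Step 3 — with total size 4, 3 blocks, and largest block 2, the block sizes (in nonincreasing order) are [2, 1, 1].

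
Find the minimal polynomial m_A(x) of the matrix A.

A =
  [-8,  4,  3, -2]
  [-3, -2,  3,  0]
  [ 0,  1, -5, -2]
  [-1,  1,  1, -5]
x^3 + 15*x^2 + 75*x + 125

The characteristic polynomial is χ_A(x) = (x + 5)^4, so the eigenvalues are known. The minimal polynomial is
  m_A(x) = Π_λ (x − λ)^{k_λ}
where k_λ is the size of the *largest* Jordan block for λ (equivalently, the smallest k with (A − λI)^k v = 0 for every generalised eigenvector v of λ).

  λ = -5: largest Jordan block has size 3, contributing (x + 5)^3

So m_A(x) = (x + 5)^3 = x^3 + 15*x^2 + 75*x + 125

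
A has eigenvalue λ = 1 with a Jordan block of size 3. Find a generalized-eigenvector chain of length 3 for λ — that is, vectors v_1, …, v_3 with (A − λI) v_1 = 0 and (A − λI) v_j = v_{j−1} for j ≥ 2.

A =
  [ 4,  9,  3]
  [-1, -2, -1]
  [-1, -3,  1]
A Jordan chain for λ = 1 of length 3:
v_1 = (-3, 1, 0)ᵀ
v_2 = (3, -1, -1)ᵀ
v_3 = (1, 0, 0)ᵀ

Let N = A − (1)·I. We want v_3 with N^3 v_3 = 0 but N^2 v_3 ≠ 0; then v_{j-1} := N · v_j for j = 3, …, 2.

Pick v_3 = (1, 0, 0)ᵀ.
Then v_2 = N · v_3 = (3, -1, -1)ᵀ.
Then v_1 = N · v_2 = (-3, 1, 0)ᵀ.

Sanity check: (A − (1)·I) v_1 = (0, 0, 0)ᵀ = 0. ✓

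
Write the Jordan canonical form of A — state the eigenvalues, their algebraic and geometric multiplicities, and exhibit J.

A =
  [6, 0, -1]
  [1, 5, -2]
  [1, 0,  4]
J_3(5)

The characteristic polynomial is
  det(x·I − A) = x^3 - 15*x^2 + 75*x - 125 = (x - 5)^3

Eigenvalues and multiplicities (the geometric multiplicity of λ is n − rank(A − λI), which equals the number of Jordan blocks for λ):
  λ = 5: algebraic multiplicity = 3, geometric multiplicity = 1

Determining the block sizes for each eigenvalue:
  λ = 5: one block (gm = 1), so the single block has size am = 3 → block sizes [3]

Assembling the blocks gives a Jordan form
J =
  [5, 1, 0]
  [0, 5, 1]
  [0, 0, 5]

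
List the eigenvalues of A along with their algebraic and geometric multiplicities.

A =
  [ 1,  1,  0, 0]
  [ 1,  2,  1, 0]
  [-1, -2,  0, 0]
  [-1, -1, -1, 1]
λ = 1: alg = 4, geom = 2

Step 1 — factor the characteristic polynomial to read off the algebraic multiplicities:
  χ_A(x) = (x - 1)^4

Step 2 — compute geometric multiplicities via the rank-nullity identity g(λ) = n − rank(A − λI):
  rank(A − (1)·I) = 2, so dim ker(A − (1)·I) = n − 2 = 2

Summary:
  λ = 1: algebraic multiplicity = 4, geometric multiplicity = 2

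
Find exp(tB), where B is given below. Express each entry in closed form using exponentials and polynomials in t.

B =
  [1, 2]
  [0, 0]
e^{tB} =
  [exp(t), 2*exp(t) - 2]
  [0, 1]

Strategy: write B = P · J · P⁻¹ where J is a Jordan canonical form, so e^{tB} = P · e^{tJ} · P⁻¹, and e^{tJ} can be computed block-by-block.

B has Jordan form
J =
  [0, 0]
  [0, 1]
(up to reordering of blocks).

Per-block formulas:
  For a 1×1 block at λ = 0: exp(t · [0]) = [e^(0t)].
  For a 1×1 block at λ = 1: exp(t · [1]) = [e^(1t)].

After assembling e^{tJ} and conjugating by P, we get:

e^{tB} =
  [exp(t), 2*exp(t) - 2]
  [0, 1]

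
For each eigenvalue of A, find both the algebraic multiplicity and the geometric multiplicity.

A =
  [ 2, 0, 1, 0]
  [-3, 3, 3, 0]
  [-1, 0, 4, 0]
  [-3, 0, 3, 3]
λ = 3: alg = 4, geom = 3

Step 1 — factor the characteristic polynomial to read off the algebraic multiplicities:
  χ_A(x) = (x - 3)^4

Step 2 — compute geometric multiplicities via the rank-nullity identity g(λ) = n − rank(A − λI):
  rank(A − (3)·I) = 1, so dim ker(A − (3)·I) = n − 1 = 3

Summary:
  λ = 3: algebraic multiplicity = 4, geometric multiplicity = 3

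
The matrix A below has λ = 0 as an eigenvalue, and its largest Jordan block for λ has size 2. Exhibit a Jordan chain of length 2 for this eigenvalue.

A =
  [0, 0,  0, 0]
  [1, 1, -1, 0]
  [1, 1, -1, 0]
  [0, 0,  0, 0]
A Jordan chain for λ = 0 of length 2:
v_1 = (0, 1, 1, 0)ᵀ
v_2 = (1, 0, 0, 0)ᵀ

Let N = A − (0)·I. We want v_2 with N^2 v_2 = 0 but N^1 v_2 ≠ 0; then v_{j-1} := N · v_j for j = 2, …, 2.

Pick v_2 = (1, 0, 0, 0)ᵀ.
Then v_1 = N · v_2 = (0, 1, 1, 0)ᵀ.

Sanity check: (A − (0)·I) v_1 = (0, 0, 0, 0)ᵀ = 0. ✓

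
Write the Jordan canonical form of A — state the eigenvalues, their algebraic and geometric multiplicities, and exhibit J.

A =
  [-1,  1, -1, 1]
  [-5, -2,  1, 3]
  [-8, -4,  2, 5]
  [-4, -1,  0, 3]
J_2(0) ⊕ J_2(1)

The characteristic polynomial is
  det(x·I − A) = x^4 - 2*x^3 + x^2 = x^2*(x - 1)^2

Eigenvalues and multiplicities (the geometric multiplicity of λ is n − rank(A − λI), which equals the number of Jordan blocks for λ):
  λ = 0: algebraic multiplicity = 2, geometric multiplicity = 1
  λ = 1: algebraic multiplicity = 2, geometric multiplicity = 1

Determining the block sizes for each eigenvalue:
  λ = 0: one block (gm = 1), so the single block has size am = 2 → block sizes [2]
  λ = 1: one block (gm = 1), so the single block has size am = 2 → block sizes [2]

Assembling the blocks gives a Jordan form
J =
  [0, 1, 0, 0]
  [0, 0, 0, 0]
  [0, 0, 1, 1]
  [0, 0, 0, 1]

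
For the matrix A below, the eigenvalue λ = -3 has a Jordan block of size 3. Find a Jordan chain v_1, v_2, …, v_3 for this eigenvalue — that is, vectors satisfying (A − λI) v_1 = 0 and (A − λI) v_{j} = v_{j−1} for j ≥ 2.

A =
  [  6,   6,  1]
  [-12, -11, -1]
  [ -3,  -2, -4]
A Jordan chain for λ = -3 of length 3:
v_1 = (6, -9, 0)ᵀ
v_2 = (9, -12, -3)ᵀ
v_3 = (1, 0, 0)ᵀ

Let N = A − (-3)·I. We want v_3 with N^3 v_3 = 0 but N^2 v_3 ≠ 0; then v_{j-1} := N · v_j for j = 3, …, 2.

Pick v_3 = (1, 0, 0)ᵀ.
Then v_2 = N · v_3 = (9, -12, -3)ᵀ.
Then v_1 = N · v_2 = (6, -9, 0)ᵀ.

Sanity check: (A − (-3)·I) v_1 = (0, 0, 0)ᵀ = 0. ✓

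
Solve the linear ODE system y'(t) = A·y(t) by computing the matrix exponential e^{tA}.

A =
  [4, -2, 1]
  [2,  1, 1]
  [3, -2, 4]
e^{tA} =
  [t*exp(3*t) + exp(3*t), -2*t*exp(3*t), t*exp(3*t)]
  [t^2*exp(3*t)/2 + 2*t*exp(3*t), -t^2*exp(3*t) - 2*t*exp(3*t) + exp(3*t), t^2*exp(3*t)/2 + t*exp(3*t)]
  [t^2*exp(3*t) + 3*t*exp(3*t), -2*t^2*exp(3*t) - 2*t*exp(3*t), t^2*exp(3*t) + t*exp(3*t) + exp(3*t)]

Strategy: write A = P · J · P⁻¹ where J is a Jordan canonical form, so e^{tA} = P · e^{tJ} · P⁻¹, and e^{tJ} can be computed block-by-block.

A has Jordan form
J =
  [3, 1, 0]
  [0, 3, 1]
  [0, 0, 3]
(up to reordering of blocks).

Per-block formulas:
  For a 3×3 Jordan block J_3(3): exp(t · J_3(3)) = e^(3t)·(I + t·N + (t^2/2)·N^2), where N is the 3×3 nilpotent shift.

After assembling e^{tJ} and conjugating by P, we get:

e^{tA} =
  [t*exp(3*t) + exp(3*t), -2*t*exp(3*t), t*exp(3*t)]
  [t^2*exp(3*t)/2 + 2*t*exp(3*t), -t^2*exp(3*t) - 2*t*exp(3*t) + exp(3*t), t^2*exp(3*t)/2 + t*exp(3*t)]
  [t^2*exp(3*t) + 3*t*exp(3*t), -2*t^2*exp(3*t) - 2*t*exp(3*t), t^2*exp(3*t) + t*exp(3*t) + exp(3*t)]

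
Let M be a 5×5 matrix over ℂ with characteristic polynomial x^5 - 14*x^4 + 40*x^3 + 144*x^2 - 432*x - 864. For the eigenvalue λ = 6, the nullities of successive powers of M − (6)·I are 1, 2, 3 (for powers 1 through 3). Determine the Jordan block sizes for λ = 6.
Block sizes for λ = 6: [3]

From the dimensions of kernels of powers, the number of Jordan blocks of size at least j is d_j − d_{j−1} where d_j = dim ker(N^j) (with d_0 = 0). Computing the differences gives [1, 1, 1].
The number of blocks of size exactly k is (#blocks of size ≥ k) − (#blocks of size ≥ k + 1), so the partition is: 1 block(s) of size 3.
In nonincreasing order the block sizes are [3].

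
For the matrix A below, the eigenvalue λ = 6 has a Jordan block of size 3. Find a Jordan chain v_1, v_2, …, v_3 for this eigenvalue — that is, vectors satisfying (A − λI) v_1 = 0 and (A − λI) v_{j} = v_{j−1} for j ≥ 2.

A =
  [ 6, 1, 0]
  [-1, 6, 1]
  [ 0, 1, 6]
A Jordan chain for λ = 6 of length 3:
v_1 = (-1, 0, -1)ᵀ
v_2 = (0, -1, 0)ᵀ
v_3 = (1, 0, 0)ᵀ

Let N = A − (6)·I. We want v_3 with N^3 v_3 = 0 but N^2 v_3 ≠ 0; then v_{j-1} := N · v_j for j = 3, …, 2.

Pick v_3 = (1, 0, 0)ᵀ.
Then v_2 = N · v_3 = (0, -1, 0)ᵀ.
Then v_1 = N · v_2 = (-1, 0, -1)ᵀ.

Sanity check: (A − (6)·I) v_1 = (0, 0, 0)ᵀ = 0. ✓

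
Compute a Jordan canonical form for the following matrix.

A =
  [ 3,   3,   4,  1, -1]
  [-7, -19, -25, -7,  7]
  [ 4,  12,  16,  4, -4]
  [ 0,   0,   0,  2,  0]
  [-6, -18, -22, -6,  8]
J_3(2) ⊕ J_1(2) ⊕ J_1(2)

The characteristic polynomial is
  det(x·I − A) = x^5 - 10*x^4 + 40*x^3 - 80*x^2 + 80*x - 32 = (x - 2)^5

Eigenvalues and multiplicities (the geometric multiplicity of λ is n − rank(A − λI), which equals the number of Jordan blocks for λ):
  λ = 2: algebraic multiplicity = 5, geometric multiplicity = 3

Determining the block sizes for each eigenvalue:
  λ = 2: with am = 5 and gm = 3, the partition is not yet determined (e.g. several partitions of 5 into 3 parts exist). Let N = A − (2)·I. Computing rank(N^1) = 2, rank(N^2) = 1, rank(N^3) = 0; the number of blocks of size ≥ j is rank(N^{j−1}) − rank(N^j), giving [3, 1, 1]. So we have 1 block(s) of size 3, 2 block(s) of size 1 → block sizes [3, 1, 1]

Assembling the blocks gives a Jordan form
J =
  [2, 1, 0, 0, 0]
  [0, 2, 1, 0, 0]
  [0, 0, 2, 0, 0]
  [0, 0, 0, 2, 0]
  [0, 0, 0, 0, 2]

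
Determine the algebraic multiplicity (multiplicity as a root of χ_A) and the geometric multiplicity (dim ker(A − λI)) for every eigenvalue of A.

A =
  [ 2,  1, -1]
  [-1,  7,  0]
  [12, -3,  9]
λ = 6: alg = 3, geom = 1

Step 1 — factor the characteristic polynomial to read off the algebraic multiplicities:
  χ_A(x) = (x - 6)^3

Step 2 — compute geometric multiplicities via the rank-nullity identity g(λ) = n − rank(A − λI):
  rank(A − (6)·I) = 2, so dim ker(A − (6)·I) = n − 2 = 1

Summary:
  λ = 6: algebraic multiplicity = 3, geometric multiplicity = 1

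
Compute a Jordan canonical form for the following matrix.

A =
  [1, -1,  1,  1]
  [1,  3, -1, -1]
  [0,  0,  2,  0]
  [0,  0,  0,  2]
J_2(2) ⊕ J_1(2) ⊕ J_1(2)

The characteristic polynomial is
  det(x·I − A) = x^4 - 8*x^3 + 24*x^2 - 32*x + 16 = (x - 2)^4

Eigenvalues and multiplicities (the geometric multiplicity of λ is n − rank(A − λI), which equals the number of Jordan blocks for λ):
  λ = 2: algebraic multiplicity = 4, geometric multiplicity = 3

Determining the block sizes for each eigenvalue:
  λ = 2: 3 blocks summing to 4 forces exactly one block of size 2 and the rest size 1 → block sizes [2, 1, 1]

Assembling the blocks gives a Jordan form
J =
  [2, 1, 0, 0]
  [0, 2, 0, 0]
  [0, 0, 2, 0]
  [0, 0, 0, 2]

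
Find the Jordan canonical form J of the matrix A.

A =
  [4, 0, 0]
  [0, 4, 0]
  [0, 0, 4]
J_1(4) ⊕ J_1(4) ⊕ J_1(4)

The characteristic polynomial is
  det(x·I − A) = x^3 - 12*x^2 + 48*x - 64 = (x - 4)^3

Eigenvalues and multiplicities (the geometric multiplicity of λ is n − rank(A − λI), which equals the number of Jordan blocks for λ):
  λ = 4: algebraic multiplicity = 3, geometric multiplicity = 3

Determining the block sizes for each eigenvalue:
  λ = 4: gm = am = 3, so every block has size 1 → block sizes [1, 1, 1]

Assembling the blocks gives a Jordan form
J =
  [4, 0, 0]
  [0, 4, 0]
  [0, 0, 4]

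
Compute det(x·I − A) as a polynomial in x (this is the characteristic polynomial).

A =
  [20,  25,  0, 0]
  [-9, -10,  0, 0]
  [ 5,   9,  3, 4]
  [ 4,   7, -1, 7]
x^4 - 20*x^3 + 150*x^2 - 500*x + 625

Expanding det(x·I − A) (e.g. by cofactor expansion or by noting that A is similar to its Jordan form J, which has the same characteristic polynomial as A) gives
  χ_A(x) = x^4 - 20*x^3 + 150*x^2 - 500*x + 625
which factors as (x - 5)^4. The eigenvalues (with algebraic multiplicities) are λ = 5 with multiplicity 4.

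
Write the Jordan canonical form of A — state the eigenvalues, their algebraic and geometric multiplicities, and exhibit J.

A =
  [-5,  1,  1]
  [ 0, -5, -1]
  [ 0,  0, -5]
J_3(-5)

The characteristic polynomial is
  det(x·I − A) = x^3 + 15*x^2 + 75*x + 125 = (x + 5)^3

Eigenvalues and multiplicities (the geometric multiplicity of λ is n − rank(A − λI), which equals the number of Jordan blocks for λ):
  λ = -5: algebraic multiplicity = 3, geometric multiplicity = 1

Determining the block sizes for each eigenvalue:
  λ = -5: one block (gm = 1), so the single block has size am = 3 → block sizes [3]

Assembling the blocks gives a Jordan form
J =
  [-5,  1,  0]
  [ 0, -5,  1]
  [ 0,  0, -5]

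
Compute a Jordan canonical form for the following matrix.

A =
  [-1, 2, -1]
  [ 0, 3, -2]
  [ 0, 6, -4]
J_1(-1) ⊕ J_1(-1) ⊕ J_1(0)

The characteristic polynomial is
  det(x·I − A) = x^3 + 2*x^2 + x = x*(x + 1)^2

Eigenvalues and multiplicities (the geometric multiplicity of λ is n − rank(A − λI), which equals the number of Jordan blocks for λ):
  λ = -1: algebraic multiplicity = 2, geometric multiplicity = 2
  λ = 0: algebraic multiplicity = 1, geometric multiplicity = 1

Determining the block sizes for each eigenvalue:
  λ = -1: gm = am = 2, so every block has size 1 → block sizes [1, 1]
  λ = 0: one block (gm = 1), so the single block has size am = 1 → block sizes [1]

Assembling the blocks gives a Jordan form
J =
  [-1,  0, 0]
  [ 0, -1, 0]
  [ 0,  0, 0]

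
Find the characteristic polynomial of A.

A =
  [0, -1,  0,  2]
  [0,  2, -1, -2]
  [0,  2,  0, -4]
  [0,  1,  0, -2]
x^4

Expanding det(x·I − A) (e.g. by cofactor expansion or by noting that A is similar to its Jordan form J, which has the same characteristic polynomial as A) gives
  χ_A(x) = x^4
which factors as x^4. The eigenvalues (with algebraic multiplicities) are λ = 0 with multiplicity 4.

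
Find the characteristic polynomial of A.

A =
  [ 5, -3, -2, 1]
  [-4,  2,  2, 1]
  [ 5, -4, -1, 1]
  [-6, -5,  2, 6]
x^4 - 12*x^3 + 54*x^2 - 108*x + 81

Expanding det(x·I − A) (e.g. by cofactor expansion or by noting that A is similar to its Jordan form J, which has the same characteristic polynomial as A) gives
  χ_A(x) = x^4 - 12*x^3 + 54*x^2 - 108*x + 81
which factors as (x - 3)^4. The eigenvalues (with algebraic multiplicities) are λ = 3 with multiplicity 4.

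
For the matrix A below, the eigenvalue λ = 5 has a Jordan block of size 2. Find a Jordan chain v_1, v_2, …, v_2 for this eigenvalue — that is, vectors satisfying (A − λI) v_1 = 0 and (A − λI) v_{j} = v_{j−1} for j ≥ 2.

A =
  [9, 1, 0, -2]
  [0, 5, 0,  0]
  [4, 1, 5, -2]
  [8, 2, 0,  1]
A Jordan chain for λ = 5 of length 2:
v_1 = (4, 0, 4, 8)ᵀ
v_2 = (1, 0, 0, 0)ᵀ

Let N = A − (5)·I. We want v_2 with N^2 v_2 = 0 but N^1 v_2 ≠ 0; then v_{j-1} := N · v_j for j = 2, …, 2.

Pick v_2 = (1, 0, 0, 0)ᵀ.
Then v_1 = N · v_2 = (4, 0, 4, 8)ᵀ.

Sanity check: (A − (5)·I) v_1 = (0, 0, 0, 0)ᵀ = 0. ✓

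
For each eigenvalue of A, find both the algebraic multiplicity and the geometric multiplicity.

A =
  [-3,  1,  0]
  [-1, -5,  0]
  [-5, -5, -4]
λ = -4: alg = 3, geom = 2

Step 1 — factor the characteristic polynomial to read off the algebraic multiplicities:
  χ_A(x) = (x + 4)^3

Step 2 — compute geometric multiplicities via the rank-nullity identity g(λ) = n − rank(A − λI):
  rank(A − (-4)·I) = 1, so dim ker(A − (-4)·I) = n − 1 = 2

Summary:
  λ = -4: algebraic multiplicity = 3, geometric multiplicity = 2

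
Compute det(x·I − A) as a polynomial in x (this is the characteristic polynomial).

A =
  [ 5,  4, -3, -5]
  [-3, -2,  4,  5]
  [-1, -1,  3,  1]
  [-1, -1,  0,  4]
x^4 - 10*x^3 + 36*x^2 - 54*x + 27

Expanding det(x·I − A) (e.g. by cofactor expansion or by noting that A is similar to its Jordan form J, which has the same characteristic polynomial as A) gives
  χ_A(x) = x^4 - 10*x^3 + 36*x^2 - 54*x + 27
which factors as (x - 3)^3*(x - 1). The eigenvalues (with algebraic multiplicities) are λ = 1 with multiplicity 1, λ = 3 with multiplicity 3.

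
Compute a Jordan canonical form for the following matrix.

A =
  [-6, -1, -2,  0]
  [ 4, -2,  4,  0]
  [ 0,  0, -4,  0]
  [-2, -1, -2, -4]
J_2(-4) ⊕ J_1(-4) ⊕ J_1(-4)

The characteristic polynomial is
  det(x·I − A) = x^4 + 16*x^3 + 96*x^2 + 256*x + 256 = (x + 4)^4

Eigenvalues and multiplicities (the geometric multiplicity of λ is n − rank(A − λI), which equals the number of Jordan blocks for λ):
  λ = -4: algebraic multiplicity = 4, geometric multiplicity = 3

Determining the block sizes for each eigenvalue:
  λ = -4: 3 blocks summing to 4 forces exactly one block of size 2 and the rest size 1 → block sizes [2, 1, 1]

Assembling the blocks gives a Jordan form
J =
  [-4,  1,  0,  0]
  [ 0, -4,  0,  0]
  [ 0,  0, -4,  0]
  [ 0,  0,  0, -4]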